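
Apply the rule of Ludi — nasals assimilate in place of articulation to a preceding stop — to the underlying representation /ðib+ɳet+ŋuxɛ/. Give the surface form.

The rule targets /ɳ/ (voiced retroflex nasal), which sits after the trigger /b/ (bilabial).
A voiced bilabial nasal is [m], so the surface segment is [m].
At the second juncture, /ŋ/ likewise becomes [n] adjacent to /t/.

[ðibmetnuxɛ]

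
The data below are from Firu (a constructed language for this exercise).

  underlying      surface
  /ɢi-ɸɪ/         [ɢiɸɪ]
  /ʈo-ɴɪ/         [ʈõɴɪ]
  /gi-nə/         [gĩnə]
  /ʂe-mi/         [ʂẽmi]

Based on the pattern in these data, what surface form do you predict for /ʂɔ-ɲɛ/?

The data show regressive nasality assimilation (vowel nasalisation): /o/ → [õ] before /ɴ/; /i/ → [ĩ] before /n/; /e/ → [ẽ] before /m/ — a vowel is nasalised by an immediately following nasal consonant.
No change occurs in [ɢiɸɪ] because the vowel at the boundary is adjacent to an oral consonant, not a nasal (/i/ next to /ɸ/).
/ɔ/ sits next to the nasal /ɲ/ and is therefore nasalised to [ɔ̃].

[ʂɔ̃ɲɛ]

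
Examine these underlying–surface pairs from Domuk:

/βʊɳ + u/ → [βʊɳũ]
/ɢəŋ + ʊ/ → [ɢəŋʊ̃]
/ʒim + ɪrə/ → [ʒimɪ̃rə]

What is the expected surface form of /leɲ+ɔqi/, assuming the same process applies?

The data show progressive nasality assimilation (vowel nasalisation): /u/ → [ũ] after /ɳ/; /ʊ/ → [ʊ̃] after /ŋ/; /ɪ/ → [ɪ̃] after /m/ — a vowel is nasalised by an immediately preceding nasal consonant.
/ɔ/ sits next to the nasal /ɲ/ and is therefore nasalised to [ɔ̃].

[leɲɔ̃qi]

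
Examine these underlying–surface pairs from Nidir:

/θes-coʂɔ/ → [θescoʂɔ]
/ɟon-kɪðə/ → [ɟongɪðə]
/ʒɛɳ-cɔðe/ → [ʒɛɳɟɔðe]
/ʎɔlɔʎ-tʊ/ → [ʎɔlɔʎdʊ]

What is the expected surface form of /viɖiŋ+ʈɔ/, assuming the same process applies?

The data show progressive voicing assimilation: /k/ → [g] after /n/; /c/ → [ɟ] after /ɳ/; /t/ → [d] after /ʎ/. In each pair only voicing changes, matching the preceding consonant, while place and manner stay constant.
No alternation appears in [θescoʂɔ]: there the adjacent consonants already agree in voicing (/c/ and /s/ are both voiceless), so this form is consistent with the same rule.
/ʈ/ is a voiceless retroflex stop. The preceding trigger /ŋ/ is voiced, so /ʈ/ must become voiced as well.
A voiced retroflex stop is [ɖ], so the surface segment is [ɖ].

[viɖiŋɖɔ]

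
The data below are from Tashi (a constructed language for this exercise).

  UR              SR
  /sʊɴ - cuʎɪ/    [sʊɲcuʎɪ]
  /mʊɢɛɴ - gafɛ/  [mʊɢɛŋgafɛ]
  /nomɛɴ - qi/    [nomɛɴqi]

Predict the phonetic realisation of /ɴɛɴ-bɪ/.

The data show regressive place assimilation: /ɴ/ → [ɲ] before /c/; /ɴ/ → [ŋ] before /g/. In each pair only place changes, matching the following consonant, while manner and voice stay constant.
No alternation appears in [nomɛɴqi]: there the adjacent consonants already agree in place (/ɴ/ and /q/ are both uvular), so this form is consistent with the same rule.
The rule targets /ɴ/ (voiced uvular nasal), which sits before the trigger /b/ (bilabial).
A voiced bilabial nasal is [m], so the surface segment is [m].

[ɴɛmbɪ]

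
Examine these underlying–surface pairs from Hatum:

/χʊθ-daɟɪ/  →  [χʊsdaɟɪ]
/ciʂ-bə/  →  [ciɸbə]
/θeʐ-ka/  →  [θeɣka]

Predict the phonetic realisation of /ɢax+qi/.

The data show regressive place assimilation: /θ/ → [s] before /d/; /ʂ/ → [ɸ] before /b/; /ʐ/ → [ɣ] before /k/. In each pair only place changes, matching the following consonant, while manner and voice stay constant.
The rule targets /x/ (voiceless velar fricative), which sits before the trigger /q/ (uvular).
Changing only its place to uvular gives [χ] — the voiceless uvular fricative.

[ɢaχqi]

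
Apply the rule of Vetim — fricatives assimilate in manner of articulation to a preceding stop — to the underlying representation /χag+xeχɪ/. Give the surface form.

[χagkeχɪ]

/x/ is a voiceless velar fricative. The preceding trigger /g/ is a stop, so /x/ must become a stop as well.
Changing only its manner to stop gives [k] — the voiceless velar stop.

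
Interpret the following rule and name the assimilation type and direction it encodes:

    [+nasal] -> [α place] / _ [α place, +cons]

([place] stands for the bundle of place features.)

regressive place assimilation

The shared variable α links the value of the place features (abbreviated [place]) on the target to the same value on the neighbouring segment, so place is the feature that assimilates.
The conditioning segment sits to the right of the focus bar, meaning the trigger follows the segment that changes — regressive assimilation.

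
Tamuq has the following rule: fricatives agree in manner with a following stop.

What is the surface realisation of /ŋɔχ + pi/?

The rule targets /χ/ (voiceless uvular fricative), which sits before the trigger /p/ (stop).
A voiceless uvular stop is [q], so the surface segment is [q].

[ŋɔqpi]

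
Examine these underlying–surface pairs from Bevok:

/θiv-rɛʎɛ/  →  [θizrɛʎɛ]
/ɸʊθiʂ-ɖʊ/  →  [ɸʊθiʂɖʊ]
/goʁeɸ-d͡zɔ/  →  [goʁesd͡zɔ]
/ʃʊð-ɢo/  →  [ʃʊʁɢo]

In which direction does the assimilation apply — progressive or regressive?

regressive

The segment that alternates is /v/, which surfaces as [z] when adjacent to /r/.
/v/ is labiodental while /r/ is alveolar; the output [z] is alveolar, matching the trigger — so the feature that spreads is place.
The other alternating forms pattern the same way: /ɸ/ → [s] before /d͡z/ (bilabial → alveolar, matching alveolar); /ð/ → [ʁ] before /ɢ/ (dental → uvular, matching uvular) — only place changes, and always toward the following segment.
No alternation appears in [ɸʊθiʂɖʊ]: there the adjacent consonants already agree in place (/ʂ/ and /ɖ/ are both retroflex), so this form is consistent with the same rule.
The trigger is the following segment, so the direction is regressive (anticipatory).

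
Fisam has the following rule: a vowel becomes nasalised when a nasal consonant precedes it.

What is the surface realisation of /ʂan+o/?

The vowel /o/ is adjacent to the preceding nasal /n/, so it acquires [+nasal] and surfaces as [õ].

[ʂanõ]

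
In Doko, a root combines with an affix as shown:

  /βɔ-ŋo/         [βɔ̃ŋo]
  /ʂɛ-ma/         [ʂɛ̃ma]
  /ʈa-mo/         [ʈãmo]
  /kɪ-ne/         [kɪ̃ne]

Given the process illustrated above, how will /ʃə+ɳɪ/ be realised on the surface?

The data show regressive nasality assimilation (vowel nasalisation): /ɔ/ → [ɔ̃] before /ŋ/; /ɛ/ → [ɛ̃] before /m/; /a/ → [ã] before /m/; /ɪ/ → [ɪ̃] before /n/ — a vowel is nasalised by an immediately following nasal consonant.
/ə/ sits next to the nasal /ɳ/ and is therefore nasalised to [ə̃].

[ʃə̃ɳɪ]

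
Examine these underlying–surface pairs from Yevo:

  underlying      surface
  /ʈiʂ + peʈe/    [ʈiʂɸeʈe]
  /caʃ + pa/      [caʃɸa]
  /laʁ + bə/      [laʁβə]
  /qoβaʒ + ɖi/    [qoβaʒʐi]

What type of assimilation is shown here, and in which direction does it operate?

progressive manner assimilation

Underlying /p/ is realised as [ɸ] next to /ʂ/; /ʂ/ itself does not change.
/p/ is a stop while /ʂ/ is a fricative; the output [ɸ] is a fricative, matching the trigger — so the feature that spreads is manner.
Place and voice are unchanged, so the assimilation is partial, not total.
Checking the remaining alternations: /p/ → [ɸ] after /ʃ/ (stop → fricative, matching a fricative); /b/ → [β] after /ʁ/ (stop → fricative, matching a fricative); /ɖ/ → [ʐ] after /ʒ/ (stop → fricative, matching a fricative) — only manner changes, and always toward the preceding segment.
The trigger is the preceding segment, so the direction is progressive (perseverative).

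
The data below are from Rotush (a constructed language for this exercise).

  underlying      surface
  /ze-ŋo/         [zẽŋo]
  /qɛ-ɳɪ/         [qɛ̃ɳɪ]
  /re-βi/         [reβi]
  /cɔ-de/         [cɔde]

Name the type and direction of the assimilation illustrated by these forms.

The vowel /e/ surfaces as nasalised [ẽ] next to the following nasal /ŋ/ — it has acquired the [+nasal] feature of its neighbour.
Likewise in the remaining data: /ɛ/ → [ɛ̃] before /ɳ/ — each time a vowel is nasalised next to a following nasal.
No change occurs in [reβi], [cɔde] because the vowel at the boundary is adjacent to an oral consonant, not a nasal (/e/ next to /β/; /ɔ/ next to /d/).
Because the conditioning nasal is to the right of the vowel that changes, the process is regressive (anticipatory).

regressive nasality assimilation (vowel nasalisation)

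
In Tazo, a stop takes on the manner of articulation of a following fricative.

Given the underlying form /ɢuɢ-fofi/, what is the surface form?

/ɢ/ is a voiced uvular stop. The following trigger /f/ is a fricative, so /ɢ/ must become a fricative as well.
A voiced uvular fricative is [ʁ], so the surface segment is [ʁ].

[ɢuʁfofi]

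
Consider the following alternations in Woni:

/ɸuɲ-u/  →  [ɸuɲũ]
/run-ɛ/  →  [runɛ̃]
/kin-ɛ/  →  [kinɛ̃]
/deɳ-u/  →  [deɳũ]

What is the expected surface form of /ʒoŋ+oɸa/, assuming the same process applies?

[ʒoŋõɸa]

The data show progressive nasality assimilation (vowel nasalisation): /u/ → [ũ] after /ɲ/; /ɛ/ → [ɛ̃] after /n/; /u/ → [ũ] after /ɳ/ — a vowel is nasalised by an immediately preceding nasal consonant.
/o/ sits next to the nasal /ŋ/ and is therefore nasalised to [õ].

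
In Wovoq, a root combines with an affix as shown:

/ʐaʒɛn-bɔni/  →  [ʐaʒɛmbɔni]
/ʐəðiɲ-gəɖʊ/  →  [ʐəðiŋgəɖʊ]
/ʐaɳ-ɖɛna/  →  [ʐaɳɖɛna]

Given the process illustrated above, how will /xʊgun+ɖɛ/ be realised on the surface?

The data show regressive place assimilation: /n/ → [m] before /b/; /ɲ/ → [ŋ] before /g/. In each pair only place changes, matching the following consonant, while manner and voice stay constant.
No alternation appears in [ʐaɳɖɛna]: there the adjacent consonants already agree in place (/ɳ/ and /ɖ/ are both retroflex), so this form is consistent with the same rule.
The rule targets /n/ (voiced alveolar nasal), which sits before the trigger /ɖ/ (retroflex).
Changing only its place to retroflex gives [ɳ] — the voiced retroflex nasal.

[xʊguɳɖɛ]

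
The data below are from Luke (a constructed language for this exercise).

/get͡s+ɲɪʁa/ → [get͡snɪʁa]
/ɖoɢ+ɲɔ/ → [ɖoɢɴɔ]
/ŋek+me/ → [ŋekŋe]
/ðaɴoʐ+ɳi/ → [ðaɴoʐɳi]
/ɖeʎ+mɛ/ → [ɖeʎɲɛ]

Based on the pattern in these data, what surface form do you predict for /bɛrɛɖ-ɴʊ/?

[bɛrɛɖɳʊ]

The data show progressive place assimilation: /ɲ/ → [n] after /t͡s/; /ɲ/ → [ɴ] after /ɢ/; /m/ → [ŋ] after /k/; /m/ → [ɲ] after /ʎ/. In each pair only place changes, matching the preceding consonant, while manner and voice stay constant.
No alternation appears in [ðaɴoʐɳi]: there the adjacent consonants already agree in place (/ɳ/ and /ʐ/ are both retroflex), so this form is consistent with the same rule.
/ɴ/ is a voiced uvular nasal. The preceding trigger /ɖ/ is retroflex, so /ɴ/ must become retroflex as well.
A voiced retroflex nasal is [ɳ], so the surface segment is [ɳ].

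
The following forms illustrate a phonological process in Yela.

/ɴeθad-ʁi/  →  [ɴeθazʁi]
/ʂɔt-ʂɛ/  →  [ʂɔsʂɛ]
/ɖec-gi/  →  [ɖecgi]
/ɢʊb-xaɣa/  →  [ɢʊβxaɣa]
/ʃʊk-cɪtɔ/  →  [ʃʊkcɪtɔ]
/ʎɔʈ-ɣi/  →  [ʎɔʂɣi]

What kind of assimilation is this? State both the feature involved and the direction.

regressive manner assimilation

The segment that alternates is /d/, which surfaces as [z] when adjacent to /ʁ/.
The change stop → fricative matches the manner of the following /ʁ/, identifying this as manner assimilation.
Place and voice are unchanged, so the assimilation is partial, not total.
The other alternating forms pattern the same way: /t/ → [s] before /ʂ/ (stop → fricative, matching a fricative); /b/ → [β] before /x/ (stop → fricative, matching a fricative); /ʈ/ → [ʂ] before /ɣ/ (stop → fricative, matching a fricative) — only manner changes, and always toward the following segment.
Nothing changes in [ɖecgi], [ʃʊkcɪtɔ]: there the adjacent consonants already agree in manner (/c/ and /g/ are both stops; /k/ and /c/ are both stops), so these forms are consistent with the same rule.
Since the segment that changes precedes the conditioning segment, the assimilation is regressive.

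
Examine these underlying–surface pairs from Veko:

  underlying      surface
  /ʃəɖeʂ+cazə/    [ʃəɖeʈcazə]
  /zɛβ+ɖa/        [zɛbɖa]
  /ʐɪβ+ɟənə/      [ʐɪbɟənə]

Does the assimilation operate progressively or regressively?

Comparing underlying and surface forms, /ʂ/ → [ʈ] is the alternation; the neighbouring /c/ is constant.
/ʂ/ is a fricative while /c/ is a stop; the output [ʈ] is a stop, matching the trigger — so the feature that spreads is manner.
The other alternating forms pattern the same way: /β/ → [b] before /ɖ/ (fricative → stop, matching a stop); /β/ → [b] before /ɟ/ (fricative → stop, matching a stop) — only manner changes, and always toward the following segment.
The trigger is the following segment, so the direction is regressive (anticipatory).

regressive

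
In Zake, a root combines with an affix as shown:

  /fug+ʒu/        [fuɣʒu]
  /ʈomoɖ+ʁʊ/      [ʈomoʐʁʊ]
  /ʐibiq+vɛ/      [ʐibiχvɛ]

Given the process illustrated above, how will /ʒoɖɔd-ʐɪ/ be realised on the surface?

[ʒoɖɔzʐɪ]

The data show regressive manner assimilation: /g/ → [ɣ] before /ʒ/; /ɖ/ → [ʐ] before /ʁ/; /q/ → [χ] before /v/. In each pair only manner changes, matching the following consonant, while place and voice stay constant.
The rule targets /d/ (voiced alveolar stop), which sits before the trigger /ʐ/ (fricative).
The voiced alveolar fricative is [z], so /d/ → [z].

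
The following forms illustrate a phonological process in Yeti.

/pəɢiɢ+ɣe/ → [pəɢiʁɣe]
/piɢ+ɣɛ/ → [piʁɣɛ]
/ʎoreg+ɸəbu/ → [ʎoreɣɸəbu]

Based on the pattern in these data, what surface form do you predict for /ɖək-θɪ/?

[ɖəxθɪ]

The data show regressive manner assimilation: /ɢ/ → [ʁ] before /ɣ/; /g/ → [ɣ] before /ɸ/. In each pair only manner changes, matching the following consonant, while place and voice stay constant.
The rule targets /k/ (voiceless velar stop), which sits before the trigger /θ/ (fricative).
The voiceless velar fricative is [x], so /k/ → [x].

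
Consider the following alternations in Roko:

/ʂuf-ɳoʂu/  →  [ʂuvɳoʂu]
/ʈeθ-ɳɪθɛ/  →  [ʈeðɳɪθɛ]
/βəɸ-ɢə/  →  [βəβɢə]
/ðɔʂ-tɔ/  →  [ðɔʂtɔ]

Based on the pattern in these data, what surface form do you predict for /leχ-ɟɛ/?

[leʁɟɛ]

The data show regressive voicing assimilation: /f/ → [v] before /ɳ/; /θ/ → [ð] before /ɳ/; /ɸ/ → [β] before /ɢ/. In each pair only voicing changes, matching the following consonant, while place and manner stay constant.
No alternation appears in [ðɔʂtɔ]: there the adjacent consonants already agree in voicing (/ʂ/ and /t/ are both voiceless), so this form is consistent with the same rule.
/χ/ is a voiceless uvular fricative. The following trigger /ɟ/ is voiced, so /χ/ must become voiced as well.
Changing only its voicing to voiced gives [ʁ] — the voiced uvular fricative.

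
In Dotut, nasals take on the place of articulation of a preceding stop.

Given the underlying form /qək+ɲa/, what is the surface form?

[qəkŋa]

/ɲ/ is a voiced palatal nasal. The preceding trigger /k/ is velar, so /ɲ/ must become velar as well.
Changing only its place to velar gives [ŋ] — the voiced velar nasal.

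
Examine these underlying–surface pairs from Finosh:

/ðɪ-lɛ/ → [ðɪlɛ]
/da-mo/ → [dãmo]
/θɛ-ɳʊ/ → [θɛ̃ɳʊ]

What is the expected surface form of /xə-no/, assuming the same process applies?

[xə̃no]

The data show regressive nasality assimilation (vowel nasalisation): /a/ → [ã] before /m/; /ɛ/ → [ɛ̃] before /ɳ/ — a vowel is nasalised by an immediately following nasal consonant.
No change occurs in [ðɪlɛ] because the vowel at the boundary is adjacent to an oral consonant, not a nasal (/ɪ/ next to /l/).
/ə/ sits next to the nasal /n/ and is therefore nasalised to [ə̃].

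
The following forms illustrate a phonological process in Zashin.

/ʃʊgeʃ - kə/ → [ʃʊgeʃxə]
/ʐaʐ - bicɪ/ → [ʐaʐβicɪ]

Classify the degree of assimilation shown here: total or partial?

partial assimilation

Comparing underlying and surface forms, /k/ → [x] is the alternation; the neighbouring /ʃ/ is constant.
The change stop → fricative matches the manner of the preceding /ʃ/, identifying this as manner assimilation.
Place and voice are unchanged, so the assimilation is partial, not total.
The other alternating form patterns the same way: /b/ → [β] after /ʐ/ (stop → fricative, matching a fricative) — only manner changes, and always toward the preceding segment.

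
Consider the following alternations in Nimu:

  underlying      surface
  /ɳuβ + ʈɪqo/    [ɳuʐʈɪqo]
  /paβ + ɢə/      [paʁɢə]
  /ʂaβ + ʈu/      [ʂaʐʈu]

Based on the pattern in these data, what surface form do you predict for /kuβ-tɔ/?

The data show regressive place assimilation: /β/ → [ʐ] before /ʈ/; /β/ → [ʁ] before /ɢ/. In each pair only place changes, matching the following consonant, while manner and voice stay constant.
The rule targets /β/ (voiced bilabial fricative), which sits before the trigger /t/ (alveolar).
Changing only its place to alveolar gives [z] — the voiced alveolar fricative.

[kuztɔ]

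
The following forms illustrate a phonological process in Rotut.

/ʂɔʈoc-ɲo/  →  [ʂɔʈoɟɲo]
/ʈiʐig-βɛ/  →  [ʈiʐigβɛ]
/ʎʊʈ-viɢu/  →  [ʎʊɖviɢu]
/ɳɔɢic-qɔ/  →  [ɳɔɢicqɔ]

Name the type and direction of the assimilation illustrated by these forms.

Underlying /c/ is realised as [ɟ] next to /ɲ/; /ɲ/ itself does not change.
The change voiceless → voiced matches the voicing of the following /ɲ/, identifying this as voicing assimilation.
Place and manner are unchanged, so the assimilation is partial, not total.
The same holds elsewhere in the data: /ʈ/ → [ɖ] before /v/ (voiceless → voiced, matching voiced) — only voicing changes, and always toward the following segment.
No alternation appears in [ʈiʐigβɛ], [ɳɔɢicqɔ]: there the adjacent consonants already agree in voicing (/g/ and /β/ are both voiced; /c/ and /q/ are both voiceless), so these forms are consistent with the same rule.
The trigger is the following segment, so the direction is regressive (anticipatory).

regressive voicing assimilation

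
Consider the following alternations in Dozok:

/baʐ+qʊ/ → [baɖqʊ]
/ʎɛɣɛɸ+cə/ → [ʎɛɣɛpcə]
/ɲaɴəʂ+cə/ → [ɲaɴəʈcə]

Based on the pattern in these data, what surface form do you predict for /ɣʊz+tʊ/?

[ɣʊdtʊ]

The data show regressive manner assimilation: /ʐ/ → [ɖ] before /q/; /ɸ/ → [p] before /c/; /ʂ/ → [ʈ] before /c/. In each pair only manner changes, matching the following consonant, while place and voice stay constant.
/z/ is a voiced alveolar fricative. The following trigger /t/ is a stop, so /z/ must become a stop as well.
The voiced alveolar stop is [d], so /z/ → [d].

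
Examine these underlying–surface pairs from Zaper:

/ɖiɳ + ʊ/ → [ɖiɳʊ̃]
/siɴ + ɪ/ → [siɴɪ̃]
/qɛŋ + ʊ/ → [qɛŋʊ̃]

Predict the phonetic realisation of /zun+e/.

The data show progressive nasality assimilation (vowel nasalisation): /ʊ/ → [ʊ̃] after /ɳ/; /ɪ/ → [ɪ̃] after /ɴ/; /ʊ/ → [ʊ̃] after /ŋ/ — a vowel is nasalised by an immediately preceding nasal consonant.
/e/ sits next to the nasal /n/ and is therefore nasalised to [ẽ].

[zunẽ]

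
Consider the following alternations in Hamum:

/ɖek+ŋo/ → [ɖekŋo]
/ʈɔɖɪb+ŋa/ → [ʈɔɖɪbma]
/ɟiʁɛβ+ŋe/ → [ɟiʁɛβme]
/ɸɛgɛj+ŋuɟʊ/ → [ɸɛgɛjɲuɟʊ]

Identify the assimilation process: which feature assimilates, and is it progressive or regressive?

The segment that alternates is /ŋ/, which surfaces as [m] when adjacent to /b/.
The change velar → bilabial matches the place of the preceding /b/, identifying this as place assimilation.
Manner and voice are unchanged, so the assimilation is partial, not total.
Checking the remaining alternations: /ŋ/ → [m] after /β/ (velar → bilabial, matching bilabial); /ŋ/ → [ɲ] after /j/ (velar → palatal, matching palatal) — only place changes, and always toward the preceding segment.
No alternation appears in [ɖekŋo]: there the adjacent consonants already agree in place (/ŋ/ and /k/ are both velar), so this form is consistent with the same rule.
The trigger is the preceding segment, so the direction is progressive (perseverative).

progressive place assimilation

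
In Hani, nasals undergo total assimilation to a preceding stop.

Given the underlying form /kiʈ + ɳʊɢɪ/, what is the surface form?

/ɳ/ is the segment targeted by the rule; it sits immediately after /ʈ/, so it assimilates completely and surfaces as [ʈ].

[kiʈʈʊɢɪ]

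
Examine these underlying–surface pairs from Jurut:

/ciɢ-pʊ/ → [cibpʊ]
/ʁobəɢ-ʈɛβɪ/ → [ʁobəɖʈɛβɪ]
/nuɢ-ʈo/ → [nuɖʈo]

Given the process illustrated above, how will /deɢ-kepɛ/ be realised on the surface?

The data show regressive place assimilation: /ɢ/ → [b] before /p/; /ɢ/ → [ɖ] before /ʈ/. In each pair only place changes, matching the following consonant, while manner and voice stay constant.
/ɢ/ is a voiced uvular stop. The following trigger /k/ is velar, so /ɢ/ must become velar as well.
A voiced velar stop is [g], so the surface segment is [g].

[degkepɛ]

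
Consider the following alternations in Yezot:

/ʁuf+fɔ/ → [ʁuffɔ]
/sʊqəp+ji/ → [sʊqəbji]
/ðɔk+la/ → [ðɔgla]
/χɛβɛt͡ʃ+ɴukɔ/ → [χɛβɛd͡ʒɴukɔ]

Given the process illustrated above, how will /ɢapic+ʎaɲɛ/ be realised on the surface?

[ɢapiɟʎaɲɛ]

The data show regressive voicing assimilation: /p/ → [b] before /j/; /k/ → [g] before /l/; /t͡ʃ/ → [d͡ʒ] before /ɴ/. In each pair only voicing changes, matching the following consonant, while place and manner stay constant.
Nothing changes in [ʁuffɔ]: there the adjacent consonants already agree in voicing (/f/ and /f/ are both voiceless), so this form is consistent with the same rule.
/c/ is a voiceless palatal stop. The following trigger /ʎ/ is voiced, so /c/ must become voiced as well.
The voiced palatal stop is [ɟ], so /c/ → [ɟ].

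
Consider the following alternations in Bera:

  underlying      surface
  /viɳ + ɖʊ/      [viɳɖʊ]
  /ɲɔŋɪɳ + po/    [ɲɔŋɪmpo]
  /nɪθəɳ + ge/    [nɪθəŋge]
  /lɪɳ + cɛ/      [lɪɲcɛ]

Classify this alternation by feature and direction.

regressive place assimilation

Comparing underlying and surface forms, /ɳ/ → [m] is the alternation; the neighbouring /p/ is constant.
/ɳ/ is retroflex while /p/ is bilabial; the output [m] is bilabial, matching the trigger — so the feature that spreads is place.
Manner and voice are unchanged, so the assimilation is partial, not total.
The same holds elsewhere in the data: /ɳ/ → [ŋ] before /g/ (retroflex → velar, matching velar); /ɳ/ → [ɲ] before /c/ (retroflex → palatal, matching palatal) — only place changes, and always toward the following segment.
Nothing changes in [viɳɖʊ]: there the adjacent consonants already agree in place (/ɳ/ and /ɖ/ are both retroflex), so this form is consistent with the same rule.
The trigger is the following segment, so the direction is regressive (anticipatory).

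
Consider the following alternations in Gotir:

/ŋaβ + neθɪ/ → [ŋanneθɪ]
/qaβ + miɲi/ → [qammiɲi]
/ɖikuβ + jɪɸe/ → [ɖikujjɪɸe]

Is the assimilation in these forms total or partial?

Underlying /β/ is realised as [n] next to /n/; /n/ itself does not change.
The output [n] is identical to the trigger /n/ — every feature (place, manner, voicing) has been copied — so this is total assimilation.
The remaining alternations confirm this: /β/ → [m] before /m/; /β/ → [j] before /j/ — in each case the output is a copy of the following consonant.

total assimilation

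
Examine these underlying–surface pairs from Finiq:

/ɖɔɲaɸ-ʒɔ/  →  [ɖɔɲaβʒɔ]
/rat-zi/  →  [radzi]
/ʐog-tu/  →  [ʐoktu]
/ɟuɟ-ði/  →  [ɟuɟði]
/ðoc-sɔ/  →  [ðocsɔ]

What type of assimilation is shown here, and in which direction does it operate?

regressive voicing assimilation

Comparing underlying and surface forms, /ɸ/ → [β] is the alternation; the neighbouring /ʒ/ is constant.
The change voiceless → voiced matches the voicing of the following /ʒ/, identifying this as voicing assimilation.
Place and manner are unchanged, so the assimilation is partial, not total.
The other alternating forms pattern the same way: /t/ → [d] before /z/ (voiceless → voiced, matching voiced); /g/ → [k] before /t/ (voiced → voiceless, matching voiceless) — only voicing changes, and always toward the following segment.
No alternation appears in [ɟuɟði], [ðocsɔ]: there the adjacent consonants already agree in voicing (/ɟ/ and /ð/ are both voiced; /c/ and /s/ are both voiceless), so these forms are consistent with the same rule.
The trigger is the following segment, so the direction is regressive (anticipatory).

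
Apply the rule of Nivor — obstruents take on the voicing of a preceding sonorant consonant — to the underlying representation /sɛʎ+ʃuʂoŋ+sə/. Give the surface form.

The rule targets /ʃ/ (voiceless postalveolar fricative), which sits after the trigger /ʎ/ (voiced).
A voiced postalveolar fricative is [ʒ], so the surface segment is [ʒ].
The same rule applies at the second boundary: /s/ → [z] next to /ŋ/.

[sɛʎʒuʂoŋzə]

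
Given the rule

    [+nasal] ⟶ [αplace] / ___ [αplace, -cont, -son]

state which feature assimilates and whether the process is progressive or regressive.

The shared variable α links the value of the place features (abbreviated [place]) on the target to the same value on the neighbouring segment, so place is the feature that assimilates.
Since the environment is written after the underscore, the trigger follows the target; the direction is regressive.

regressive place assimilation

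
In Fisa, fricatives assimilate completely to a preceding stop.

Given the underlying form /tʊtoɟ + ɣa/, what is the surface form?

[tʊtoɟɟa]

/ɣ/ is the segment targeted by the rule; it sits immediately after /ɟ/, so it assimilates completely and surfaces as [ɟ].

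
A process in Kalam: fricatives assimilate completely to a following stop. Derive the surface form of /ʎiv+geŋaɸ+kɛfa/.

[ʎiggeŋakkɛfa]

/v/ is the segment targeted by the rule; it sits immediately before /g/, so it assimilates completely and surfaces as [g].
The same rule applies at the second boundary: /ɸ/ → [k] next to /k/.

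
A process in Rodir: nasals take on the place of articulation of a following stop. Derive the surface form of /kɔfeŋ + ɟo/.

[kɔfeɲɟo]

/ŋ/ is a voiced velar nasal. The following trigger /ɟ/ is palatal, so /ŋ/ must become palatal as well.
A voiced palatal nasal is [ɲ], so the surface segment is [ɲ].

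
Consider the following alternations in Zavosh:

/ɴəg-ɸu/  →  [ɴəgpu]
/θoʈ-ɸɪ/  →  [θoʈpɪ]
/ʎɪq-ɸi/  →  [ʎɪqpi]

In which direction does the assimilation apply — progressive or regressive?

progressive

Comparing underlying and surface forms, /ɸ/ → [p] is the alternation; the neighbouring /g/ is constant.
/ɸ/ is a fricative while /g/ is a stop; the output [p] is a stop, matching the trigger — so the feature that spreads is manner.
The other alternating forms pattern the same way: /ɸ/ → [p] after /ʈ/ (fricative → stop, matching a stop); /ɸ/ → [p] after /q/ (fricative → stop, matching a stop) — only manner changes, and always toward the preceding segment.
Since the segment that changes follows the conditioning segment, the assimilation is progressive.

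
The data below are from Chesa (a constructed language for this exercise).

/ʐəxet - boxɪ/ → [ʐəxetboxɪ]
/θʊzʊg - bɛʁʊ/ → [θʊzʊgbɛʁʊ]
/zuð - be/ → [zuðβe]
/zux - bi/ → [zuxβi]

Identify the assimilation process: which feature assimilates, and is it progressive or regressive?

progressive manner assimilation

Comparing underlying and surface forms, /b/ → [β] is the alternation; the neighbouring /ð/ is constant.
/b/ is a stop while /ð/ is a fricative; the output [β] is a fricative, matching the trigger — so the feature that spreads is manner.
Place and voice are unchanged, so the assimilation is partial, not total.
The other alternating form patterns the same way: /b/ → [β] after /x/ (stop → fricative, matching a fricative) — only manner changes, and always toward the preceding segment.
No alternation appears in [ʐəxetboxɪ], [θʊzʊgbɛʁʊ]: there the adjacent consonants already agree in manner (/b/ and /t/ are both stops; /b/ and /g/ are both stops), so these forms are consistent with the same rule.
Since the segment that changes follows the conditioning segment, the assimilation is progressive.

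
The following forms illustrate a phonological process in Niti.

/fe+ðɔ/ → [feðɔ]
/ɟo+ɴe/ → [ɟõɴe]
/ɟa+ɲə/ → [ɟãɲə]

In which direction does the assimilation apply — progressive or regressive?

The vowel /o/ surfaces as nasalised [õ] next to the following nasal /ɴ/ — it has acquired the [+nasal] feature of its neighbour.
The other form shows the same pattern: /a/ → [ã] before /ɲ/ — each time a vowel is nasalised next to a following nasal.
No change occurs in [feðɔ] because the vowel at the boundary is adjacent to an oral consonant, not a nasal (/e/ next to /ð/).
Because the conditioning nasal is to the right of the vowel that changes, the process is regressive (anticipatory).

regressive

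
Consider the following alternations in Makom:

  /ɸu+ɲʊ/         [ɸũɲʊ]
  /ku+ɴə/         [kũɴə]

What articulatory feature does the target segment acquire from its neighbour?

The vowel /u/ surfaces as nasalised [ũ] next to the following nasal /ɲ/ — it has acquired the [+nasal] feature of its neighbour.
The other form shows the same pattern: /u/ → [ũ] before /ɴ/ — each time a vowel is nasalised next to a following nasal.

nasality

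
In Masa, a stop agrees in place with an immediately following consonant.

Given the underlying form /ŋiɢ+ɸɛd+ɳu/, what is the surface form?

[ŋibɸɛɖɳu]

The rule targets /ɢ/ (voiced uvular stop), which sits before the trigger /ɸ/ (bilabial).
The voiced bilabial stop is [b], so /ɢ/ → [b].
At the second juncture, /d/ likewise becomes [ɖ] adjacent to /ɳ/.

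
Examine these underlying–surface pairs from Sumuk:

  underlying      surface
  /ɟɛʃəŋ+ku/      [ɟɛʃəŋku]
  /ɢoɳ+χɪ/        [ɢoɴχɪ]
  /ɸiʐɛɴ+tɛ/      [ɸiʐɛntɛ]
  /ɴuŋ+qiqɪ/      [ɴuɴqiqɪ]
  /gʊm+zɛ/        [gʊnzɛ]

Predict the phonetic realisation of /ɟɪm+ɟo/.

[ɟɪɲɟo]

The data show regressive place assimilation: /ɳ/ → [ɴ] before /χ/; /ɴ/ → [n] before /t/; /ŋ/ → [ɴ] before /q/; /m/ → [n] before /z/. In each pair only place changes, matching the following consonant, while manner and voice stay constant.
No alternation appears in [ɟɛʃəŋku]: there the adjacent consonants already agree in place (/ŋ/ and /k/ are both velar), so this form is consistent with the same rule.
The rule targets /m/ (voiced bilabial nasal), which sits before the trigger /ɟ/ (palatal).
A voiced palatal nasal is [ɲ], so the surface segment is [ɲ].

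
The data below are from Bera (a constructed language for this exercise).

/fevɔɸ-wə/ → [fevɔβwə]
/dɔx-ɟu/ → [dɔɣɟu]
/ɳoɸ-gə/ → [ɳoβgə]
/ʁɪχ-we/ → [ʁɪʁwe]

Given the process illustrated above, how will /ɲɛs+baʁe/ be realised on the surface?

[ɲɛzbaʁe]

The data show regressive voicing assimilation: /ɸ/ → [β] before /w/; /x/ → [ɣ] before /ɟ/; /ɸ/ → [β] before /g/; /χ/ → [ʁ] before /w/. In each pair only voicing changes, matching the following consonant, while place and manner stay constant.
The rule targets /s/ (voiceless alveolar fricative), which sits before the trigger /b/ (voiced).
The voiced alveolar fricative is [z], so /s/ → [z].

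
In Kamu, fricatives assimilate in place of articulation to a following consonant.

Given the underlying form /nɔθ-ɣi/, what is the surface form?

[nɔxɣi]

The rule targets /θ/ (voiceless dental fricative), which sits before the trigger /ɣ/ (velar).
A voiceless velar fricative is [x], so the surface segment is [x].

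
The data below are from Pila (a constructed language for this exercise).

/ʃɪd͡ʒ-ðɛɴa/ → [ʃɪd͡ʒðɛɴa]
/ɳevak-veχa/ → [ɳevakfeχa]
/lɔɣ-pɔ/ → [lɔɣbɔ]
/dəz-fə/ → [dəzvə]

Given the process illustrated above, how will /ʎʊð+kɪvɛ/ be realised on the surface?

The data show progressive voicing assimilation: /v/ → [f] after /k/; /p/ → [b] after /ɣ/; /f/ → [v] after /z/. In each pair only voicing changes, matching the preceding consonant, while place and manner stay constant.
No alternation appears in [ʃɪd͡ʒðɛɴa]: there the adjacent consonants already agree in voicing (/ð/ and /d͡ʒ/ are both voiced), so this form is consistent with the same rule.
The rule targets /k/ (voiceless velar stop), which sits after the trigger /ð/ (voiced).
The voiced velar stop is [g], so /k/ → [g].

[ʎʊðgɪvɛ]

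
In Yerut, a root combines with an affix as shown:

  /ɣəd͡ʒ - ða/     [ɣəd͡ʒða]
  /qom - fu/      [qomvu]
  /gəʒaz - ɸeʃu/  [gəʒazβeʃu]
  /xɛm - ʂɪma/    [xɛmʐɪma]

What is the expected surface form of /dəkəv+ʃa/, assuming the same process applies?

The data show progressive voicing assimilation: /f/ → [v] after /m/; /ɸ/ → [β] after /z/; /ʂ/ → [ʐ] after /m/. In each pair only voicing changes, matching the preceding consonant, while place and manner stay constant.
No alternation appears in [ɣəd͡ʒða]: there the adjacent consonants already agree in voicing (/ð/ and /d͡ʒ/ are both voiced), so this form is consistent with the same rule.
The rule targets /ʃ/ (voiceless postalveolar fricative), which sits after the trigger /v/ (voiced).
Changing only its voicing to voiced gives [ʒ] — the voiced postalveolar fricative.

[dəkəvʒa]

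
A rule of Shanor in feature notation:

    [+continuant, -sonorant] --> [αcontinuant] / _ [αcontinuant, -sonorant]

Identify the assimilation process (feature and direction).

regressive manner assimilation

The rule copies [continuant] (continuancy) from the environment onto the target fricatives; since [±continuant] encodes the stop/fricative manner contrast, the assimilating dimension is manner.
The conditioning segment sits to the right of the focus bar, meaning the trigger follows the segment that changes — regressive assimilation.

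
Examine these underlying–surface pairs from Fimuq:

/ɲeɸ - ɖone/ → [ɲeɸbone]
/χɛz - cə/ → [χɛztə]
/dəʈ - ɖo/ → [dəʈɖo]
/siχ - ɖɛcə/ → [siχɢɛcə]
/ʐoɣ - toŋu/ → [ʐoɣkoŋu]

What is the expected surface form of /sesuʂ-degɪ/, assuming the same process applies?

[sesuʂɖegɪ]

The data show progressive place assimilation: /ɖ/ → [b] after /ɸ/; /c/ → [t] after /z/; /ɖ/ → [ɢ] after /χ/; /t/ → [k] after /ɣ/. In each pair only place changes, matching the preceding consonant, while manner and voice stay constant.
Nothing changes in [dəʈɖo]: there the adjacent consonants already agree in place (/ɖ/ and /ʈ/ are both retroflex), so this form is consistent with the same rule.
The rule targets /d/ (voiced alveolar stop), which sits after the trigger /ʂ/ (retroflex).
The voiced retroflex stop is [ɖ], so /d/ → [ɖ].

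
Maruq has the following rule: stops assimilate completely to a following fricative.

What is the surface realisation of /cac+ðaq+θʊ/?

/c/ is the segment targeted by the rule; it sits immediately before /ð/, so it assimilates completely and surfaces as [ð].
At the second juncture, /q/ likewise becomes [θ] adjacent to /θ/.

[caððaθθʊ]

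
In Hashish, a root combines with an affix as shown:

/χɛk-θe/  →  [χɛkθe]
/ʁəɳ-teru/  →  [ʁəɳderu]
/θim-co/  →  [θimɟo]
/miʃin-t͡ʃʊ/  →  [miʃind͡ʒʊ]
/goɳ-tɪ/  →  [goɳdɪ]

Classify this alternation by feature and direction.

progressive voicing assimilation

Underlying /t/ is realised as [d] next to /ɳ/; /ɳ/ itself does not change.
/t/ is voiceless while /ɳ/ is voiced; the output [d] is voiced, matching the trigger — so the feature that spreads is voicing.
Place and manner are unchanged, so the assimilation is partial, not total.
The same holds elsewhere in the data: /c/ → [ɟ] after /m/ (voiceless → voiced, matching voiced); /t͡ʃ/ → [d͡ʒ] after /n/ (voiceless → voiced, matching voiced) — only voicing changes, and always toward the preceding segment.
No alternation appears in [χɛkθe]: there the adjacent consonants already agree in voicing (/θ/ and /k/ are both voiceless), so this form is consistent with the same rule.
Since the segment that changes follows the conditioning segment, the assimilation is progressive.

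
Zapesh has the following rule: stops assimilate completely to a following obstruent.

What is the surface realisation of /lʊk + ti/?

[lʊtti]

/k/ is the segment targeted by the rule; it sits immediately before /t/, so it assimilates completely and surfaces as [t].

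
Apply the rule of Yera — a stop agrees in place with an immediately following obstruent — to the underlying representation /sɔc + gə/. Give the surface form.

[sɔkgə]

/c/ is a voiceless palatal stop. The following trigger /g/ is velar, so /c/ must become velar as well.
Changing only its place to velar gives [k] — the voiceless velar stop.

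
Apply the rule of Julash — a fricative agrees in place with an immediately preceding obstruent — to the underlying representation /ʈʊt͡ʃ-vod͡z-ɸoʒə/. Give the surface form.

[ʈʊt͡ʃʒod͡zsoʒə]

The rule targets /v/ (voiced labiodental fricative), which sits after the trigger /t͡ʃ/ (postalveolar).
A voiced postalveolar fricative is [ʒ], so the surface segment is [ʒ].
The same rule applies at the second boundary: /ɸ/ → [s] next to /d͡z/.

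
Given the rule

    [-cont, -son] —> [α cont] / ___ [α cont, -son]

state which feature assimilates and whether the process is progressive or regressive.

The shared variable α links the value of [cont] on the target to that of the neighbouring obstruent. [cont] distinguishes stops from fricatives — a manner-of-articulation feature — so this is manner assimilation.
Since the environment is written after the underscore, the trigger follows the target; the direction is regressive.

regressive manner assimilation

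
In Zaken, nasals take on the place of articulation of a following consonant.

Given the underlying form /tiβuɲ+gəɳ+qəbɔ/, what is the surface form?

[tiβuŋgəɴqəbɔ]

The rule targets /ɲ/ (voiced palatal nasal), which sits before the trigger /g/ (velar).
The voiced velar nasal is [ŋ], so /ɲ/ → [ŋ].
At the second juncture, /ɳ/ likewise becomes [ɴ] adjacent to /q/.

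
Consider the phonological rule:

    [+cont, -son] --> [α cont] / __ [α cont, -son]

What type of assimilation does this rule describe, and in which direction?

The rule copies [cont] (continuancy) from the environment onto the target fricatives; since [±cont] encodes the stop/fricative manner contrast, the assimilating dimension is manner.
The conditioning segment sits to the right of the focus bar, meaning the trigger follows the segment that changes — regressive assimilation.

regressive manner assimilation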